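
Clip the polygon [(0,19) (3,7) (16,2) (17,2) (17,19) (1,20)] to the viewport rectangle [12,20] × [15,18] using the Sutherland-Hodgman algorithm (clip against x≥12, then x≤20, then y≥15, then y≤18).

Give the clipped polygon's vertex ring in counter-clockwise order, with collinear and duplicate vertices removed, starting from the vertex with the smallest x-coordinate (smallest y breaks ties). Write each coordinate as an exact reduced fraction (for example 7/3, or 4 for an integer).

1. After x ≥ 12: [(12,46/13) (16,2) (17,2) (17,19) (12,309/16)]
2. After x ≤ 20: [(12,46/13) (16,2) (17,2) (17,19) (12,309/16)]
3. After y ≥ 15: [(12,15) (17,15) (17,19) (12,309/16)]
4. After y ≤ 18: [(12,18) (12,15) (17,15) (17,18)]
5. Canonical ring: [(12,15) (17,15) (17,18) (12,18)]

Clipped polygon: [(12,15) (17,15) (17,18) (12,18)]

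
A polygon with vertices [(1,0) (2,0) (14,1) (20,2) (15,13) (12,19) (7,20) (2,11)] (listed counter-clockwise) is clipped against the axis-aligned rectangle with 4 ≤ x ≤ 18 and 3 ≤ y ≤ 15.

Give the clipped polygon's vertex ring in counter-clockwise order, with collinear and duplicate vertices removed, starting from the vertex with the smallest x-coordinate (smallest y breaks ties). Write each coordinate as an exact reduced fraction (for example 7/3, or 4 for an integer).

1. After x ≥ 4: [(4,1/6) (14,1) (20,2) (15,13) (12,19) (7,20) (4,73/5)]
2. After x ≤ 18: [(4,1/6) (14,1) (18,5/3) (18,32/5) (15,13) (12,19) (7,20) (4,73/5)]
3. After y ≥ 3: [(4,3) (18,3) (18,32/5) (15,13) (12,19) (7,20) (4,73/5)]
4. After y ≤ 15: [(4,3) (18,3) (18,32/5) (15,13) (14,15) (38/9,15) (4,73/5)]
5. Canonical ring: [(4,3) (18,3) (18,32/5) (15,13) (14,15) (38/9,15) (4,73/5)]

Clipped polygon: [(4,3) (18,3) (18,32/5) (15,13) (14,15) (38/9,15) (4,73/5)]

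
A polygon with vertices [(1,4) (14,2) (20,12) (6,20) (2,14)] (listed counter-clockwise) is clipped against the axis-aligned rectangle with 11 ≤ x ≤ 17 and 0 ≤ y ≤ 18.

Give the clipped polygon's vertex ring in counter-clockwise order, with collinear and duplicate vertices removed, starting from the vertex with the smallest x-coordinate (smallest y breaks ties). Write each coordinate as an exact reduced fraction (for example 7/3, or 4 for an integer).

Clipped polygon: [(11,32/13) (14,2) (17,7) (17,96/7) (11,120/7)]

1. After x ≥ 11: [(11,32/13) (14,2) (20,12) (11,120/7)]
2. After x ≤ 17: [(11,32/13) (14,2) (17,7) (17,96/7) (11,120/7)]
3. After y ≥ 0: [(11,32/13) (14,2) (17,7) (17,96/7) (11,120/7)]
4. After y ≤ 18: [(11,32/13) (14,2) (17,7) (17,96/7) (11,120/7)]
5. Canonical ring: [(11,32/13) (14,2) (17,7) (17,96/7) (11,120/7)]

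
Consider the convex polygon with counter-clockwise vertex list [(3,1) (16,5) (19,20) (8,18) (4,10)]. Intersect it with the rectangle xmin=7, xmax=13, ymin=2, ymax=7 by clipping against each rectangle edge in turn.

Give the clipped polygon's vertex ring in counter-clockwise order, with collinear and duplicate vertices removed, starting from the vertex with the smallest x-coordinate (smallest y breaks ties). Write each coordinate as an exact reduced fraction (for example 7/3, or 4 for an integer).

1. After x ≥ 7: [(7,29/13) (16,5) (19,20) (8,18) (7,16)]
2. After x ≤ 13: [(7,29/13) (13,53/13) (13,208/11) (8,18) (7,16)]
3. After y ≥ 2: [(7,29/13) (13,53/13) (13,208/11) (8,18) (7,16)]
4. After y ≤ 7: [(7,7) (7,29/13) (13,53/13) (13,7)]
5. Canonical ring: [(7,29/13) (13,53/13) (13,7) (7,7)]

Clipped polygon: [(7,29/13) (13,53/13) (13,7) (7,7)]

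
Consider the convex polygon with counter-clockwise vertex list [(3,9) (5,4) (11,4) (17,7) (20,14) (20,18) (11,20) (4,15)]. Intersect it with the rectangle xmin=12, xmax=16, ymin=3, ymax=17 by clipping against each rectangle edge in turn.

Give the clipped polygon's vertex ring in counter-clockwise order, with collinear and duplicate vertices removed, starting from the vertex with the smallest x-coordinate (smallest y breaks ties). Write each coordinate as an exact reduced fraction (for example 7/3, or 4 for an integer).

1. After x ≥ 12: [(12,9/2) (17,7) (20,14) (20,18) (12,178/9)]
2. After x ≤ 16: [(12,9/2) (16,13/2) (16,170/9) (12,178/9)]
3. After y ≥ 3: [(12,9/2) (16,13/2) (16,170/9) (12,178/9)]
4. After y ≤ 17: [(12,17) (12,9/2) (16,13/2) (16,17)]
5. Canonical ring: [(12,9/2) (16,13/2) (16,17) (12,17)]

Clipped polygon: [(12,9/2) (16,13/2) (16,17) (12,17)]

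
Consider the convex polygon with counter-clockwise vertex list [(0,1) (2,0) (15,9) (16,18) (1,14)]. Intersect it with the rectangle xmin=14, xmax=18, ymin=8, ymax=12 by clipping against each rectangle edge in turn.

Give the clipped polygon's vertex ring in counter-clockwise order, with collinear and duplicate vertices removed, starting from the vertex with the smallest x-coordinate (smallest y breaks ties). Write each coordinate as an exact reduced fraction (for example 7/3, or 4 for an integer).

1. After x ≥ 14: [(14,108/13) (15,9) (16,18) (14,262/15)]
2. After x ≤ 18: [(14,108/13) (15,9) (16,18) (14,262/15)]
3. After y ≥ 8: [(14,108/13) (15,9) (16,18) (14,262/15)]
4. After y ≤ 12: [(14,12) (14,108/13) (15,9) (46/3,12)]
5. Canonical ring: [(14,108/13) (15,9) (46/3,12) (14,12)]

Clipped polygon: [(14,108/13) (15,9) (46/3,12) (14,12)]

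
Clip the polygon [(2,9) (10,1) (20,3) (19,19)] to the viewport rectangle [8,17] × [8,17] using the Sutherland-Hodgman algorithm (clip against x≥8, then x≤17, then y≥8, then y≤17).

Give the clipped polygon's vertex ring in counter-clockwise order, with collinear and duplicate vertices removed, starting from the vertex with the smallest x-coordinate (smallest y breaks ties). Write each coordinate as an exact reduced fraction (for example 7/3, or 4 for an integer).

1. After x ≥ 8: [(8,213/17) (8,3) (10,1) (20,3) (19,19)]
2. After x ≤ 17: [(17,303/17) (8,213/17) (8,3) (10,1) (17,12/5)]
3. After y ≥ 8: [(17,8) (17,303/17) (8,213/17) (8,8)]
4. After y ≤ 17: [(17,8) (17,17) (78/5,17) (8,213/17) (8,8)]
5. Canonical ring: [(8,8) (17,8) (17,17) (78/5,17) (8,213/17)]

Clipped polygon: [(8,8) (17,8) (17,17) (78/5,17) (8,213/17)]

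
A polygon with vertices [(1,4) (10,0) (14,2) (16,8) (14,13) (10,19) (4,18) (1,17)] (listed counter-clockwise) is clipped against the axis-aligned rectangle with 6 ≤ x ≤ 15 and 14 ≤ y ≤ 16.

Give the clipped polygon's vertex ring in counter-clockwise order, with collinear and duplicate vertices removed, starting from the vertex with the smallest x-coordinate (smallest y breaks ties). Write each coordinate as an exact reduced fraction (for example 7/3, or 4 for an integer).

1. After x ≥ 6: [(6,16/9) (10,0) (14,2) (16,8) (14,13) (10,19) (6,55/3)]
2. After x ≤ 15: [(6,16/9) (10,0) (14,2) (15,5) (15,21/2) (14,13) (10,19) (6,55/3)]
3. After y ≥ 14: [(6,14) (40/3,14) (10,19) (6,55/3)]
4. After y ≤ 16: [(6,16) (6,14) (40/3,14) (12,16)]
5. Canonical ring: [(6,14) (40/3,14) (12,16) (6,16)]

Clipped polygon: [(6,14) (40/3,14) (12,16) (6,16)]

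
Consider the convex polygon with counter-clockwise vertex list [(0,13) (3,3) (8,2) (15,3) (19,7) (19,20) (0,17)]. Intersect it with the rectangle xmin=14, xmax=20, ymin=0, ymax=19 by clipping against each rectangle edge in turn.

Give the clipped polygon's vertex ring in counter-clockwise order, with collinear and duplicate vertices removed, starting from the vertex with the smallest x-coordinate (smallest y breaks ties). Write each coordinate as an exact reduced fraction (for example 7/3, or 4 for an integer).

1. After x ≥ 14: [(14,20/7) (15,3) (19,7) (19,20) (14,365/19)]
2. After x ≤ 20: [(14,20/7) (15,3) (19,7) (19,20) (14,365/19)]
3. After y ≥ 0: [(14,20/7) (15,3) (19,7) (19,20) (14,365/19)]
4. After y ≤ 19: [(14,19) (14,20/7) (15,3) (19,7) (19,19)]
5. Canonical ring: [(14,20/7) (15,3) (19,7) (19,19) (14,19)]

Clipped polygon: [(14,20/7) (15,3) (19,7) (19,19) (14,19)]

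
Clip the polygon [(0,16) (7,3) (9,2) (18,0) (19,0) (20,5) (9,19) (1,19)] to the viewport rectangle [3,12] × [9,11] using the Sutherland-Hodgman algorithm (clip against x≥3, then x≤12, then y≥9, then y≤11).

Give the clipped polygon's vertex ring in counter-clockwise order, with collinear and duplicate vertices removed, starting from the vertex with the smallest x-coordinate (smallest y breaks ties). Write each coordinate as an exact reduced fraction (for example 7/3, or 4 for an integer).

1. After x ≥ 3: [(3,73/7) (7,3) (9,2) (18,0) (19,0) (20,5) (9,19) (3,19)]
2. After x ≤ 12: [(3,73/7) (7,3) (9,2) (12,4/3) (12,167/11) (9,19) (3,19)]
3. After y ≥ 9: [(3,73/7) (49/13,9) (12,9) (12,167/11) (9,19) (3,19)]
4. After y ≤ 11: [(3,11) (3,73/7) (49/13,9) (12,9) (12,11)]
5. Canonical ring: [(3,73/7) (49/13,9) (12,9) (12,11) (3,11)]

Clipped polygon: [(3,73/7) (49/13,9) (12,9) (12,11) (3,11)]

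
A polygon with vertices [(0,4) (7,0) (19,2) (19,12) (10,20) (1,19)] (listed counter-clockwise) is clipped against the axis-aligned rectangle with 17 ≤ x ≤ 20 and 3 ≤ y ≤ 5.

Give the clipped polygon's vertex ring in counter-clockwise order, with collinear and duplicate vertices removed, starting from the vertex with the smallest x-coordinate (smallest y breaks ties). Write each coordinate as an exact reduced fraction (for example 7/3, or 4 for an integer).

1. After x ≥ 17: [(17,5/3) (19,2) (19,12) (17,124/9)]
2. After x ≤ 20: [(17,5/3) (19,2) (19,12) (17,124/9)]
3. After y ≥ 3: [(17,3) (19,3) (19,12) (17,124/9)]
4. After y ≤ 5: [(17,5) (17,3) (19,3) (19,5)]
5. Canonical ring: [(17,3) (19,3) (19,5) (17,5)]

Clipped polygon: [(17,3) (19,3) (19,5) (17,5)]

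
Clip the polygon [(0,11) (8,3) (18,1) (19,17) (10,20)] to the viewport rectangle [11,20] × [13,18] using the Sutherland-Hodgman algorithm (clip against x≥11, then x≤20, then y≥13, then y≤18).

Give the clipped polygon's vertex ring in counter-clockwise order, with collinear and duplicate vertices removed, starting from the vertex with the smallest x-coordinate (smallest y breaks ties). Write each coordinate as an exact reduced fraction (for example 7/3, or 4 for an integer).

1. After x ≥ 11: [(11,12/5) (18,1) (19,17) (11,59/3)]
2. After x ≤ 20: [(11,12/5) (18,1) (19,17) (11,59/3)]
3. After y ≥ 13: [(11,13) (75/4,13) (19,17) (11,59/3)]
4. After y ≤ 18: [(11,18) (11,13) (75/4,13) (19,17) (16,18)]
5. Canonical ring: [(11,13) (75/4,13) (19,17) (16,18) (11,18)]

Clipped polygon: [(11,13) (75/4,13) (19,17) (16,18) (11,18)]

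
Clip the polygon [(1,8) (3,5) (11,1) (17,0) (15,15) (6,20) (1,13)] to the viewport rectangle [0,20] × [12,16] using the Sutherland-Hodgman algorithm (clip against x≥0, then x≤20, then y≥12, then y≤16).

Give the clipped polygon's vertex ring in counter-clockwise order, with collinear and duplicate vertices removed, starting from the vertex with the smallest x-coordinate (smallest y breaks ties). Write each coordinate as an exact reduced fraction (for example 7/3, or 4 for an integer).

Clipped polygon: [(1,12) (77/5,12) (15,15) (66/5,16) (22/7,16) (1,13)]

1. After x ≥ 0: [(1,8) (3,5) (11,1) (17,0) (15,15) (6,20) (1,13)]
2. After x ≤ 20: [(1,8) (3,5) (11,1) (17,0) (15,15) (6,20) (1,13)]
3. After y ≥ 12: [(1,12) (77/5,12) (15,15) (6,20) (1,13)]
4. After y ≤ 16: [(1,12) (77/5,12) (15,15) (66/5,16) (22/7,16) (1,13)]
5. Canonical ring: [(1,12) (77/5,12) (15,15) (66/5,16) (22/7,16) (1,13)]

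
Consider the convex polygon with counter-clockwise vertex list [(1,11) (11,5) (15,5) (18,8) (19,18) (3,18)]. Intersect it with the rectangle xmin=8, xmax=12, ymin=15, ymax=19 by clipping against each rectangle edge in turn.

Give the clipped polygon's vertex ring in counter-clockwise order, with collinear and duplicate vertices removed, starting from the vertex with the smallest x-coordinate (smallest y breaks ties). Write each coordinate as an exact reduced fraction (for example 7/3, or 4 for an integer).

Clipped polygon: [(8,15) (12,15) (12,18) (8,18)]

1. After x ≥ 8: [(8,34/5) (11,5) (15,5) (18,8) (19,18) (8,18)]
2. After x ≤ 12: [(8,34/5) (11,5) (12,5) (12,18) (8,18)]
3. After y ≥ 15: [(8,15) (12,15) (12,18) (8,18)]
4. After y ≤ 19: [(8,15) (12,15) (12,18) (8,18)]
5. Canonical ring: [(8,15) (12,15) (12,18) (8,18)]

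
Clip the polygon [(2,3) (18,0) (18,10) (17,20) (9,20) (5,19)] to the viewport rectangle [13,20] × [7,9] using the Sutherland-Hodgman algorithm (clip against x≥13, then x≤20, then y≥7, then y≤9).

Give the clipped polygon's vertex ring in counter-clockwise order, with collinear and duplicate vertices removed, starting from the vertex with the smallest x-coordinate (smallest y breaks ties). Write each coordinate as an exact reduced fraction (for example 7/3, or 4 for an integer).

1. After x ≥ 13: [(13,15/16) (18,0) (18,10) (17,20) (13,20)]
2. After x ≤ 20: [(13,15/16) (18,0) (18,10) (17,20) (13,20)]
3. After y ≥ 7: [(13,7) (18,7) (18,10) (17,20) (13,20)]
4. After y ≤ 9: [(13,9) (13,7) (18,7) (18,9)]
5. Canonical ring: [(13,7) (18,7) (18,9) (13,9)]

Clipped polygon: [(13,7) (18,7) (18,9) (13,9)]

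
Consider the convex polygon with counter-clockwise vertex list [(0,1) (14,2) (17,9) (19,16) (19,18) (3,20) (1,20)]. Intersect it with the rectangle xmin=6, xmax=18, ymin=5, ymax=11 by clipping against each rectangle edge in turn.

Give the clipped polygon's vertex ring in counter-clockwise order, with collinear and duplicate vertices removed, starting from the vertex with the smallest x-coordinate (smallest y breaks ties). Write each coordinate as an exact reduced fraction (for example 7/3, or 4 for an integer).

1. After x ≥ 6: [(6,10/7) (14,2) (17,9) (19,16) (19,18) (6,157/8)]
2. After x ≤ 18: [(6,10/7) (14,2) (17,9) (18,25/2) (18,145/8) (6,157/8)]
3. After y ≥ 5: [(6,5) (107/7,5) (17,9) (18,25/2) (18,145/8) (6,157/8)]
4. After y ≤ 11: [(6,11) (6,5) (107/7,5) (17,9) (123/7,11)]
5. Canonical ring: [(6,5) (107/7,5) (17,9) (123/7,11) (6,11)]

Clipped polygon: [(6,5) (107/7,5) (17,9) (123/7,11) (6,11)]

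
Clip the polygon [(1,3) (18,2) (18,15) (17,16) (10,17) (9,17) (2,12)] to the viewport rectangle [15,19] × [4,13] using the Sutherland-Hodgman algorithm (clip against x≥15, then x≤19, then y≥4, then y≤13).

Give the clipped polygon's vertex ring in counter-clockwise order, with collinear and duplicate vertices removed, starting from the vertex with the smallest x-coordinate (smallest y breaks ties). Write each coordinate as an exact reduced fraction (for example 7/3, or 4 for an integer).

1. After x ≥ 15: [(15,37/17) (18,2) (18,15) (17,16) (15,114/7)]
2. After x ≤ 19: [(15,37/17) (18,2) (18,15) (17,16) (15,114/7)]
3. After y ≥ 4: [(15,4) (18,4) (18,15) (17,16) (15,114/7)]
4. After y ≤ 13: [(15,13) (15,4) (18,4) (18,13)]
5. Canonical ring: [(15,4) (18,4) (18,13) (15,13)]

Clipped polygon: [(15,4) (18,4) (18,13) (15,13)]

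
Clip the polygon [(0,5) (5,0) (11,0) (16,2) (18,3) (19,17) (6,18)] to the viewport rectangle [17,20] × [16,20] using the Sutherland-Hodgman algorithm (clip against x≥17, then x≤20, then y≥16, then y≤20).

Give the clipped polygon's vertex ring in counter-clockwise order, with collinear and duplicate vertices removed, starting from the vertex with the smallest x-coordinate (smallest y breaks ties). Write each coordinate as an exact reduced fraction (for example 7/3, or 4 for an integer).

Clipped polygon: [(17,16) (265/14,16) (19,17) (17,223/13)]

1. After x ≥ 17: [(17,5/2) (18,3) (19,17) (17,223/13)]
2. After x ≤ 20: [(17,5/2) (18,3) (19,17) (17,223/13)]
3. After y ≥ 16: [(17,16) (265/14,16) (19,17) (17,223/13)]
4. After y ≤ 20: [(17,16) (265/14,16) (19,17) (17,223/13)]
5. Canonical ring: [(17,16) (265/14,16) (19,17) (17,223/13)]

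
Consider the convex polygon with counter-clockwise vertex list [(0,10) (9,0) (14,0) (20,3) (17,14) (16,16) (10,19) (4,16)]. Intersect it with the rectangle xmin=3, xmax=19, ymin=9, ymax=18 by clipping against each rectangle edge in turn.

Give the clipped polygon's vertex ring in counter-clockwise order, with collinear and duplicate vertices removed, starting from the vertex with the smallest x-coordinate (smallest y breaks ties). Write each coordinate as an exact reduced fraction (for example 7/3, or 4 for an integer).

Clipped polygon: [(3,9) (202/11,9) (17,14) (16,16) (12,18) (8,18) (4,16) (3,29/2)]

1. After x ≥ 3: [(3,29/2) (3,20/3) (9,0) (14,0) (20,3) (17,14) (16,16) (10,19) (4,16)]
2. After x ≤ 19: [(3,29/2) (3,20/3) (9,0) (14,0) (19,5/2) (19,20/3) (17,14) (16,16) (10,19) (4,16)]
3. After y ≥ 9: [(3,29/2) (3,9) (202/11,9) (17,14) (16,16) (10,19) (4,16)]
4. After y ≤ 18: [(3,29/2) (3,9) (202/11,9) (17,14) (16,16) (12,18) (8,18) (4,16)]
5. Canonical ring: [(3,9) (202/11,9) (17,14) (16,16) (12,18) (8,18) (4,16) (3,29/2)]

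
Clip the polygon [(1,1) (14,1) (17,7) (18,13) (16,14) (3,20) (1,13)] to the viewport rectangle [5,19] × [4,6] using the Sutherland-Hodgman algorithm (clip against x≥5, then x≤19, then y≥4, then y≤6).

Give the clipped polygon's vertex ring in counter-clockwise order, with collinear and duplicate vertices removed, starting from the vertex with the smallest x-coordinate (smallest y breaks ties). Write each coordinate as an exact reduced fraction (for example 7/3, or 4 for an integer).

1. After x ≥ 5: [(5,1) (14,1) (17,7) (18,13) (16,14) (5,248/13)]
2. After x ≤ 19: [(5,1) (14,1) (17,7) (18,13) (16,14) (5,248/13)]
3. After y ≥ 4: [(5,4) (31/2,4) (17,7) (18,13) (16,14) (5,248/13)]
4. After y ≤ 6: [(5,6) (5,4) (31/2,4) (33/2,6)]
5. Canonical ring: [(5,4) (31/2,4) (33/2,6) (5,6)]

Clipped polygon: [(5,4) (31/2,4) (33/2,6) (5,6)]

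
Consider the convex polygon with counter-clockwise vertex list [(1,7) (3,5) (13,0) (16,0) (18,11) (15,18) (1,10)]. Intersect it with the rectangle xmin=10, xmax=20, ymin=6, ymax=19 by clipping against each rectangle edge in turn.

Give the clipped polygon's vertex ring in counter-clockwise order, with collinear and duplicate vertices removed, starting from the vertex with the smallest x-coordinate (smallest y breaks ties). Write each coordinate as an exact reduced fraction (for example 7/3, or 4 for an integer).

1. After x ≥ 10: [(10,3/2) (13,0) (16,0) (18,11) (15,18) (10,106/7)]
2. After x ≤ 20: [(10,3/2) (13,0) (16,0) (18,11) (15,18) (10,106/7)]
3. After y ≥ 6: [(10,6) (188/11,6) (18,11) (15,18) (10,106/7)]
4. After y ≤ 19: [(10,6) (188/11,6) (18,11) (15,18) (10,106/7)]
5. Canonical ring: [(10,6) (188/11,6) (18,11) (15,18) (10,106/7)]

Clipped polygon: [(10,6) (188/11,6) (18,11) (15,18) (10,106/7)]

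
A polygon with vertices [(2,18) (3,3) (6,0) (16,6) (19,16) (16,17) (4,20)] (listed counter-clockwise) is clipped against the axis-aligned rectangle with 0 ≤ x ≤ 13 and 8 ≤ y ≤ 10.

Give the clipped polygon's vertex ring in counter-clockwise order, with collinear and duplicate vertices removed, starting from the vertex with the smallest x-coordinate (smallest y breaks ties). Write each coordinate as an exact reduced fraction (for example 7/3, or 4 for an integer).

Clipped polygon: [(38/15,10) (8/3,8) (13,8) (13,10)]

1. After x ≥ 0: [(2,18) (3,3) (6,0) (16,6) (19,16) (16,17) (4,20)]
2. After x ≤ 13: [(2,18) (3,3) (6,0) (13,21/5) (13,71/4) (4,20)]
3. After y ≥ 8: [(2,18) (8/3,8) (13,8) (13,71/4) (4,20)]
4. After y ≤ 10: [(38/15,10) (8/3,8) (13,8) (13,10)]
5. Canonical ring: [(38/15,10) (8/3,8) (13,8) (13,10)]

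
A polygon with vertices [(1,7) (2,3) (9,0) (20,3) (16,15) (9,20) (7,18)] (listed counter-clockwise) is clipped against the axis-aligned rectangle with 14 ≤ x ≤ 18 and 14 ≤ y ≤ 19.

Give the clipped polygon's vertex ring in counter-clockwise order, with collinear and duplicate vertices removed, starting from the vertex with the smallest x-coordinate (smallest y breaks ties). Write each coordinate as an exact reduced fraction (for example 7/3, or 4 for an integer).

Clipped polygon: [(14,14) (49/3,14) (16,15) (14,115/7)]

1. After x ≥ 14: [(14,15/11) (20,3) (16,15) (14,115/7)]
2. After x ≤ 18: [(14,15/11) (18,27/11) (18,9) (16,15) (14,115/7)]
3. After y ≥ 14: [(14,14) (49/3,14) (16,15) (14,115/7)]
4. After y ≤ 19: [(14,14) (49/3,14) (16,15) (14,115/7)]
5. Canonical ring: [(14,14) (49/3,14) (16,15) (14,115/7)]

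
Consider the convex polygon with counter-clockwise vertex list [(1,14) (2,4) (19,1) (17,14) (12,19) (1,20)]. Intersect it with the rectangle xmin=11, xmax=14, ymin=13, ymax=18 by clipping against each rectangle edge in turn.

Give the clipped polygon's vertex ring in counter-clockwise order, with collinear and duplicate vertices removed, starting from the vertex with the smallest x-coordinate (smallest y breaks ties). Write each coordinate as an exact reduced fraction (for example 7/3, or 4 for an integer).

1. After x ≥ 11: [(11,41/17) (19,1) (17,14) (12,19) (11,210/11)]
2. After x ≤ 14: [(11,41/17) (14,32/17) (14,17) (12,19) (11,210/11)]
3. After y ≥ 13: [(11,13) (14,13) (14,17) (12,19) (11,210/11)]
4. After y ≤ 18: [(11,18) (11,13) (14,13) (14,17) (13,18)]
5. Canonical ring: [(11,13) (14,13) (14,17) (13,18) (11,18)]

Clipped polygon: [(11,13) (14,13) (14,17) (13,18) (11,18)]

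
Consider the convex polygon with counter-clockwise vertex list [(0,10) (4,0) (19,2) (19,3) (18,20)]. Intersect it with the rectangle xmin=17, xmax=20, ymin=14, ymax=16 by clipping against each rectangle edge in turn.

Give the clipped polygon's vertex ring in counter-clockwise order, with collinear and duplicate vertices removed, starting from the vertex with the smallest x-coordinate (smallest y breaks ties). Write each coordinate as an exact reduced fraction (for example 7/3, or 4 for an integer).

1. After x ≥ 17: [(17,175/9) (17,26/15) (19,2) (19,3) (18,20)]
2. After x ≤ 20: [(17,175/9) (17,26/15) (19,2) (19,3) (18,20)]
3. After y ≥ 14: [(17,175/9) (17,14) (312/17,14) (18,20)]
4. After y ≤ 16: [(17,16) (17,14) (312/17,14) (310/17,16)]
5. Canonical ring: [(17,14) (312/17,14) (310/17,16) (17,16)]

Clipped polygon: [(17,14) (312/17,14) (310/17,16) (17,16)]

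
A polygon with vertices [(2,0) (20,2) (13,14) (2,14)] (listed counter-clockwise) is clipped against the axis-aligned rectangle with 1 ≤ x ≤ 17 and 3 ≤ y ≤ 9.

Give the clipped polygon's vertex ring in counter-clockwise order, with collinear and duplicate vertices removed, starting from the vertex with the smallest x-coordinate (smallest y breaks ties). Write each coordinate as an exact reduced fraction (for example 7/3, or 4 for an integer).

1. After x ≥ 1: [(2,0) (20,2) (13,14) (2,14)]
2. After x ≤ 17: [(2,0) (17,5/3) (17,50/7) (13,14) (2,14)]
3. After y ≥ 3: [(2,3) (17,3) (17,50/7) (13,14) (2,14)]
4. After y ≤ 9: [(2,9) (2,3) (17,3) (17,50/7) (191/12,9)]
5. Canonical ring: [(2,3) (17,3) (17,50/7) (191/12,9) (2,9)]

Clipped polygon: [(2,3) (17,3) (17,50/7) (191/12,9) (2,9)]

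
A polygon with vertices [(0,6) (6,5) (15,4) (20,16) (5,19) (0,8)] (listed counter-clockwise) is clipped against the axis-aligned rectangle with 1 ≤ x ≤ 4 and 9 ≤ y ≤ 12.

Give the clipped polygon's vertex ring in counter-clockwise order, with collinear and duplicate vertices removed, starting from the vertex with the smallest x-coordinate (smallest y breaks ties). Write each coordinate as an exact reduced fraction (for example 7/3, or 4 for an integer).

Clipped polygon: [(1,9) (4,9) (4,12) (20/11,12) (1,51/5)]

1. After x ≥ 1: [(1,35/6) (6,5) (15,4) (20,16) (5,19) (1,51/5)]
2. After x ≤ 4: [(1,35/6) (4,16/3) (4,84/5) (1,51/5)]
3. After y ≥ 9: [(1,9) (4,9) (4,84/5) (1,51/5)]
4. After y ≤ 12: [(1,9) (4,9) (4,12) (20/11,12) (1,51/5)]
5. Canonical ring: [(1,9) (4,9) (4,12) (20/11,12) (1,51/5)]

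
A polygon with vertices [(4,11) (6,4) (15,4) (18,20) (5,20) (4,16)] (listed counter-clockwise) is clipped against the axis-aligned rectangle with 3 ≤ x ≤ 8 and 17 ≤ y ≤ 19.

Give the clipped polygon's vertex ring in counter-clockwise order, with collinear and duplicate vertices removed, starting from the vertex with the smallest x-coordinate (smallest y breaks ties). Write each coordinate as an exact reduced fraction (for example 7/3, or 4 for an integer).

Clipped polygon: [(17/4,17) (8,17) (8,19) (19/4,19)]

1. After x ≥ 3: [(4,11) (6,4) (15,4) (18,20) (5,20) (4,16)]
2. After x ≤ 8: [(4,11) (6,4) (8,4) (8,20) (5,20) (4,16)]
3. After y ≥ 17: [(8,17) (8,20) (5,20) (17/4,17)]
4. After y ≤ 19: [(8,17) (8,19) (19/4,19) (17/4,17)]
5. Canonical ring: [(17/4,17) (8,17) (8,19) (19/4,19)]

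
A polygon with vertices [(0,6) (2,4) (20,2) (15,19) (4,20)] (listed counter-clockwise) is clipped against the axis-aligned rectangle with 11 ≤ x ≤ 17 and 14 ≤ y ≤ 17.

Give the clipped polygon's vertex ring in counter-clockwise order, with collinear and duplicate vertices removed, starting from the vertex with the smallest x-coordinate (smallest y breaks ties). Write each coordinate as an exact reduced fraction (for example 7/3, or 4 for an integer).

Clipped polygon: [(11,14) (280/17,14) (265/17,17) (11,17)]

1. After x ≥ 11: [(11,3) (20,2) (15,19) (11,213/11)]
2. After x ≤ 17: [(11,3) (17,7/3) (17,61/5) (15,19) (11,213/11)]
3. After y ≥ 14: [(11,14) (280/17,14) (15,19) (11,213/11)]
4. After y ≤ 17: [(11,17) (11,14) (280/17,14) (265/17,17)]
5. Canonical ring: [(11,14) (280/17,14) (265/17,17) (11,17)]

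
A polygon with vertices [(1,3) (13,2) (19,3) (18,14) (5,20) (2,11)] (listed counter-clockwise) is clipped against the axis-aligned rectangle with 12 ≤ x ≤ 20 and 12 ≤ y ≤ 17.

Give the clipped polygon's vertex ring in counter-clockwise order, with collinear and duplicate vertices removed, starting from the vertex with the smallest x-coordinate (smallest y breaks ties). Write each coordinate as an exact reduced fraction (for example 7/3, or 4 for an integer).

1. After x ≥ 12: [(12,25/12) (13,2) (19,3) (18,14) (12,218/13)]
2. After x ≤ 20: [(12,25/12) (13,2) (19,3) (18,14) (12,218/13)]
3. After y ≥ 12: [(12,12) (200/11,12) (18,14) (12,218/13)]
4. After y ≤ 17: [(12,12) (200/11,12) (18,14) (12,218/13)]
5. Canonical ring: [(12,12) (200/11,12) (18,14) (12,218/13)]

Clipped polygon: [(12,12) (200/11,12) (18,14) (12,218/13)]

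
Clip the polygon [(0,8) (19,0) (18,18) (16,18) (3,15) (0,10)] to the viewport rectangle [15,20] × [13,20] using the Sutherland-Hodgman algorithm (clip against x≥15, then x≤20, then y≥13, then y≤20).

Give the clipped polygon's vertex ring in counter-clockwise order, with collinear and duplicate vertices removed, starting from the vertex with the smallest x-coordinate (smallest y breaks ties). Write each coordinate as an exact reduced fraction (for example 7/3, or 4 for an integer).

1. After x ≥ 15: [(15,32/19) (19,0) (18,18) (16,18) (15,231/13)]
2. After x ≤ 20: [(15,32/19) (19,0) (18,18) (16,18) (15,231/13)]
3. After y ≥ 13: [(15,13) (329/18,13) (18,18) (16,18) (15,231/13)]
4. After y ≤ 20: [(15,13) (329/18,13) (18,18) (16,18) (15,231/13)]
5. Canonical ring: [(15,13) (329/18,13) (18,18) (16,18) (15,231/13)]

Clipped polygon: [(15,13) (329/18,13) (18,18) (16,18) (15,231/13)]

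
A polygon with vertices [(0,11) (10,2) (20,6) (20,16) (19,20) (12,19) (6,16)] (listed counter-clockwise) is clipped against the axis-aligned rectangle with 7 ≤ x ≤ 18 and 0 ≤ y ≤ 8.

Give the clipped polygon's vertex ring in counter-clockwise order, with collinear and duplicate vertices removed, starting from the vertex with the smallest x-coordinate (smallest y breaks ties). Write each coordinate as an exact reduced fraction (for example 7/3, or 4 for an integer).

1. After x ≥ 7: [(7,47/10) (10,2) (20,6) (20,16) (19,20) (12,19) (7,33/2)]
2. After x ≤ 18: [(7,47/10) (10,2) (18,26/5) (18,139/7) (12,19) (7,33/2)]
3. After y ≥ 0: [(7,47/10) (10,2) (18,26/5) (18,139/7) (12,19) (7,33/2)]
4. After y ≤ 8: [(7,8) (7,47/10) (10,2) (18,26/5) (18,8)]
5. Canonical ring: [(7,47/10) (10,2) (18,26/5) (18,8) (7,8)]

Clipped polygon: [(7,47/10) (10,2) (18,26/5) (18,8) (7,8)]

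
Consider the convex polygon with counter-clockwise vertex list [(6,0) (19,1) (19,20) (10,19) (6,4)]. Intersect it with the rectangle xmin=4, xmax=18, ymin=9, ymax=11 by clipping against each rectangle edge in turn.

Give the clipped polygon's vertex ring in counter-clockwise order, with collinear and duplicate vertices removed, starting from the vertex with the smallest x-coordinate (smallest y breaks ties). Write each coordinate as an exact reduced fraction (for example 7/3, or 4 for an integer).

1. After x ≥ 4: [(6,0) (19,1) (19,20) (10,19) (6,4)]
2. After x ≤ 18: [(6,0) (18,12/13) (18,179/9) (10,19) (6,4)]
3. After y ≥ 9: [(18,9) (18,179/9) (10,19) (22/3,9)]
4. After y ≤ 11: [(18,9) (18,11) (118/15,11) (22/3,9)]
5. Canonical ring: [(22/3,9) (18,9) (18,11) (118/15,11)]

Clipped polygon: [(22/3,9) (18,9) (18,11) (118/15,11)]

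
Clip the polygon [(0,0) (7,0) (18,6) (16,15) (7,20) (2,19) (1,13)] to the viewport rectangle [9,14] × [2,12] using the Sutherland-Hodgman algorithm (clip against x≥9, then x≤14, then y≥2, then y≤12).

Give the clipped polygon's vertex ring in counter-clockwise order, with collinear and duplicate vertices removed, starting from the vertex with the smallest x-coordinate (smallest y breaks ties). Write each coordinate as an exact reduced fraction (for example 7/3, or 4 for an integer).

Clipped polygon: [(9,2) (32/3,2) (14,42/11) (14,12) (9,12)]

1. After x ≥ 9: [(9,12/11) (18,6) (16,15) (9,170/9)]
2. After x ≤ 14: [(9,12/11) (14,42/11) (14,145/9) (9,170/9)]
3. After y ≥ 2: [(9,2) (32/3,2) (14,42/11) (14,145/9) (9,170/9)]
4. After y ≤ 12: [(9,12) (9,2) (32/3,2) (14,42/11) (14,12)]
5. Canonical ring: [(9,2) (32/3,2) (14,42/11) (14,12) (9,12)]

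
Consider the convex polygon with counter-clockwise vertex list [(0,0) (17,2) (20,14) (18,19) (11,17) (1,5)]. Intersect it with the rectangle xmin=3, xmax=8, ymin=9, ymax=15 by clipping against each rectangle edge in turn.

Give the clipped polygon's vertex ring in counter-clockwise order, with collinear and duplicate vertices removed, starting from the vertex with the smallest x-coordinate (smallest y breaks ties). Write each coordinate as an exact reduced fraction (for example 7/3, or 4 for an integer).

Clipped polygon: [(13/3,9) (8,9) (8,67/5)]

1. After x ≥ 3: [(3,6/17) (17,2) (20,14) (18,19) (11,17) (3,37/5)]
2. After x ≤ 8: [(3,6/17) (8,16/17) (8,67/5) (3,37/5)]
3. After y ≥ 9: [(8,9) (8,67/5) (13/3,9)]
4. After y ≤ 15: [(8,9) (8,67/5) (13/3,9)]
5. Canonical ring: [(13/3,9) (8,9) (8,67/5)]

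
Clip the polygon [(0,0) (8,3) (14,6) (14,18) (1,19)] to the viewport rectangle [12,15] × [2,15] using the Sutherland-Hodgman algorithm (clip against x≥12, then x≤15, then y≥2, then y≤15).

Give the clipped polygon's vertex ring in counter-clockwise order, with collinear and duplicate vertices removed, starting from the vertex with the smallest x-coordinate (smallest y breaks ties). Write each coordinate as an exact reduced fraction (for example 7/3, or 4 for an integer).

Clipped polygon: [(12,5) (14,6) (14,15) (12,15)]

1. After x ≥ 12: [(12,5) (14,6) (14,18) (12,236/13)]
2. After x ≤ 15: [(12,5) (14,6) (14,18) (12,236/13)]
3. After y ≥ 2: [(12,5) (14,6) (14,18) (12,236/13)]
4. After y ≤ 15: [(12,15) (12,5) (14,6) (14,15)]
5. Canonical ring: [(12,5) (14,6) (14,15) (12,15)]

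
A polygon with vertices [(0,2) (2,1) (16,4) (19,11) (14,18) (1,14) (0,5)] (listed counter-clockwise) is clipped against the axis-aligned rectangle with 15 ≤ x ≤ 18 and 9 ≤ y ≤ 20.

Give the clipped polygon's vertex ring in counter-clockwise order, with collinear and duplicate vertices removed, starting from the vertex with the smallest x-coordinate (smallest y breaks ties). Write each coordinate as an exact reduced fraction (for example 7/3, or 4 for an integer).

Clipped polygon: [(15,9) (18,9) (18,62/5) (15,83/5)]

1. After x ≥ 15: [(15,53/14) (16,4) (19,11) (15,83/5)]
2. After x ≤ 18: [(15,53/14) (16,4) (18,26/3) (18,62/5) (15,83/5)]
3. After y ≥ 9: [(15,9) (18,9) (18,62/5) (15,83/5)]
4. After y ≤ 20: [(15,9) (18,9) (18,62/5) (15,83/5)]
5. Canonical ring: [(15,9) (18,9) (18,62/5) (15,83/5)]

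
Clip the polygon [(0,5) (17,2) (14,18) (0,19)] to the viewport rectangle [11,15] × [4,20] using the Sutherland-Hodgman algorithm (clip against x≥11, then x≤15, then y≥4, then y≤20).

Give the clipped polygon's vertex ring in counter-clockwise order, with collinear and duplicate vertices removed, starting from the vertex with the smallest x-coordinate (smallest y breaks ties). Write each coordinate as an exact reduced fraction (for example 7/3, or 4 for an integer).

Clipped polygon: [(11,4) (15,4) (15,38/3) (14,18) (11,255/14)]

1. After x ≥ 11: [(11,52/17) (17,2) (14,18) (11,255/14)]
2. After x ≤ 15: [(11,52/17) (15,40/17) (15,38/3) (14,18) (11,255/14)]
3. After y ≥ 4: [(11,4) (15,4) (15,38/3) (14,18) (11,255/14)]
4. After y ≤ 20: [(11,4) (15,4) (15,38/3) (14,18) (11,255/14)]
5. Canonical ring: [(11,4) (15,4) (15,38/3) (14,18) (11,255/14)]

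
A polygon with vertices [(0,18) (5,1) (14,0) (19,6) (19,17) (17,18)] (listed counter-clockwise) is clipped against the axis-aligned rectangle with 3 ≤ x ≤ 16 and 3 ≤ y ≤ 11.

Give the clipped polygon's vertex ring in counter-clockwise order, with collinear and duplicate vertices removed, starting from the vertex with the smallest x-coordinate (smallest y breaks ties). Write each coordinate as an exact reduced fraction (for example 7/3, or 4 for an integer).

1. After x ≥ 3: [(3,18) (3,39/5) (5,1) (14,0) (19,6) (19,17) (17,18)]
2. After x ≤ 16: [(16,18) (3,18) (3,39/5) (5,1) (14,0) (16,12/5)]
3. After y ≥ 3: [(16,3) (16,18) (3,18) (3,39/5) (75/17,3)]
4. After y ≤ 11: [(16,3) (16,11) (3,11) (3,39/5) (75/17,3)]
5. Canonical ring: [(3,39/5) (75/17,3) (16,3) (16,11) (3,11)]

Clipped polygon: [(3,39/5) (75/17,3) (16,3) (16,11) (3,11)]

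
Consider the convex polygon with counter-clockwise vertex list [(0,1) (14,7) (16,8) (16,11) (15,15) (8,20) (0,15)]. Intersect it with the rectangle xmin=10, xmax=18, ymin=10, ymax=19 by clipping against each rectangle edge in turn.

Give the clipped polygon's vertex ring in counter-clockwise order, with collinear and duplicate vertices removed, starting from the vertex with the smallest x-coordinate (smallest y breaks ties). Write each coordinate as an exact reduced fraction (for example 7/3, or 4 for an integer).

Clipped polygon: [(10,10) (16,10) (16,11) (15,15) (10,130/7)]

1. After x ≥ 10: [(10,37/7) (14,7) (16,8) (16,11) (15,15) (10,130/7)]
2. After x ≤ 18: [(10,37/7) (14,7) (16,8) (16,11) (15,15) (10,130/7)]
3. After y ≥ 10: [(10,10) (16,10) (16,11) (15,15) (10,130/7)]
4. After y ≤ 19: [(10,10) (16,10) (16,11) (15,15) (10,130/7)]
5. Canonical ring: [(10,10) (16,10) (16,11) (15,15) (10,130/7)]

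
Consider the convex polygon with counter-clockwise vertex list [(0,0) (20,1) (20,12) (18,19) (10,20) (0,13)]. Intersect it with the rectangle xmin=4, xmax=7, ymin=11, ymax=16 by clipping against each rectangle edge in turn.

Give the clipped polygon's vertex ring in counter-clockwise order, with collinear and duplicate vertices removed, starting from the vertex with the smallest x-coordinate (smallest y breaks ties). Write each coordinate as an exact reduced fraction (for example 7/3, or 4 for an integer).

Clipped polygon: [(4,11) (7,11) (7,16) (30/7,16) (4,79/5)]

1. After x ≥ 4: [(4,1/5) (20,1) (20,12) (18,19) (10,20) (4,79/5)]
2. After x ≤ 7: [(4,1/5) (7,7/20) (7,179/10) (4,79/5)]
3. After y ≥ 11: [(4,11) (7,11) (7,179/10) (4,79/5)]
4. After y ≤ 16: [(4,11) (7,11) (7,16) (30/7,16) (4,79/5)]
5. Canonical ring: [(4,11) (7,11) (7,16) (30/7,16) (4,79/5)]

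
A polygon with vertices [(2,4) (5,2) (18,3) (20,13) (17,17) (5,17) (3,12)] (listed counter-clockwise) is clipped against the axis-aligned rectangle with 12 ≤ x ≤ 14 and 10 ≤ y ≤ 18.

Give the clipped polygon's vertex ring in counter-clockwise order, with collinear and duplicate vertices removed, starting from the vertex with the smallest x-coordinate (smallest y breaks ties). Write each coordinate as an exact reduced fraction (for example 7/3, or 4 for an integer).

1. After x ≥ 12: [(12,33/13) (18,3) (20,13) (17,17) (12,17)]
2. After x ≤ 14: [(12,33/13) (14,35/13) (14,17) (12,17)]
3. After y ≥ 10: [(12,10) (14,10) (14,17) (12,17)]
4. After y ≤ 18: [(12,10) (14,10) (14,17) (12,17)]
5. Canonical ring: [(12,10) (14,10) (14,17) (12,17)]

Clipped polygon: [(12,10) (14,10) (14,17) (12,17)]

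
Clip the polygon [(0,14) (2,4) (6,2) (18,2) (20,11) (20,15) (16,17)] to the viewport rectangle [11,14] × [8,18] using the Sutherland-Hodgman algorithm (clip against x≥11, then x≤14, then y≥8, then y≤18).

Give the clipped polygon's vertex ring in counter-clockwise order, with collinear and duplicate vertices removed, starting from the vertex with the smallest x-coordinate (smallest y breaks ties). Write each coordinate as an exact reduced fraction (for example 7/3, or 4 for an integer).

Clipped polygon: [(11,8) (14,8) (14,133/8) (11,257/16)]

1. After x ≥ 11: [(11,257/16) (11,2) (18,2) (20,11) (20,15) (16,17)]
2. After x ≤ 14: [(14,133/8) (11,257/16) (11,2) (14,2)]
3. After y ≥ 8: [(14,8) (14,133/8) (11,257/16) (11,8)]
4. After y ≤ 18: [(14,8) (14,133/8) (11,257/16) (11,8)]
5. Canonical ring: [(11,8) (14,8) (14,133/8) (11,257/16)]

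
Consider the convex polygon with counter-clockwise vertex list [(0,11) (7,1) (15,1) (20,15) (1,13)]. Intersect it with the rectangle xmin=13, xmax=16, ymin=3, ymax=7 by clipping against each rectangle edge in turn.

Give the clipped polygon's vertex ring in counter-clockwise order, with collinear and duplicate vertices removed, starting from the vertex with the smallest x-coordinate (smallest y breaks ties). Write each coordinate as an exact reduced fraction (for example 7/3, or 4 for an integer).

1. After x ≥ 13: [(13,1) (15,1) (20,15) (13,271/19)]
2. After x ≤ 16: [(13,1) (15,1) (16,19/5) (16,277/19) (13,271/19)]
3. After y ≥ 3: [(13,3) (110/7,3) (16,19/5) (16,277/19) (13,271/19)]
4. After y ≤ 7: [(13,7) (13,3) (110/7,3) (16,19/5) (16,7)]
5. Canonical ring: [(13,3) (110/7,3) (16,19/5) (16,7) (13,7)]

Clipped polygon: [(13,3) (110/7,3) (16,19/5) (16,7) (13,7)]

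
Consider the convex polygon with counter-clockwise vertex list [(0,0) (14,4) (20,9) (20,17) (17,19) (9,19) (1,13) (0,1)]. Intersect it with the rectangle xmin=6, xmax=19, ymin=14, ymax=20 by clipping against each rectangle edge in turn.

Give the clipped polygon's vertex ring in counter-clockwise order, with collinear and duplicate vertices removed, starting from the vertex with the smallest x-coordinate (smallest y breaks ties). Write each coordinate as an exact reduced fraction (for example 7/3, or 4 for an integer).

Clipped polygon: [(6,14) (19,14) (19,53/3) (17,19) (9,19) (6,67/4)]

1. After x ≥ 6: [(6,12/7) (14,4) (20,9) (20,17) (17,19) (9,19) (6,67/4)]
2. After x ≤ 19: [(6,12/7) (14,4) (19,49/6) (19,53/3) (17,19) (9,19) (6,67/4)]
3. After y ≥ 14: [(6,14) (19,14) (19,53/3) (17,19) (9,19) (6,67/4)]
4. After y ≤ 20: [(6,14) (19,14) (19,53/3) (17,19) (9,19) (6,67/4)]
5. Canonical ring: [(6,14) (19,14) (19,53/3) (17,19) (9,19) (6,67/4)]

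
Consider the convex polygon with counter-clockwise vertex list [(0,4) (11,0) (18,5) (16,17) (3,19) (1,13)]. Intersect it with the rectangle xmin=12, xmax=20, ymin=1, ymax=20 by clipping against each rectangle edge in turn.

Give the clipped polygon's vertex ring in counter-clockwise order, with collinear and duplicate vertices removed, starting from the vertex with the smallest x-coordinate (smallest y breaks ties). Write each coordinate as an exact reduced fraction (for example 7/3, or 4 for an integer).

Clipped polygon: [(12,1) (62/5,1) (18,5) (16,17) (12,229/13)]

1. After x ≥ 12: [(12,5/7) (18,5) (16,17) (12,229/13)]
2. After x ≤ 20: [(12,5/7) (18,5) (16,17) (12,229/13)]
3. After y ≥ 1: [(12,1) (62/5,1) (18,5) (16,17) (12,229/13)]
4. After y ≤ 20: [(12,1) (62/5,1) (18,5) (16,17) (12,229/13)]
5. Canonical ring: [(12,1) (62/5,1) (18,5) (16,17) (12,229/13)]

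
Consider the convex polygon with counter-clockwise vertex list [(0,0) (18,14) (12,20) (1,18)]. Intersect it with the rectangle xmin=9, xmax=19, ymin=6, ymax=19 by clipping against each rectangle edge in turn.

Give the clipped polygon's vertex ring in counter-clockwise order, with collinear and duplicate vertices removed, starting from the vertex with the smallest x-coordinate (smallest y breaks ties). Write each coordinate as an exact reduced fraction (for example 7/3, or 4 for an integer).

Clipped polygon: [(9,7) (18,14) (13,19) (9,19)]

1. After x ≥ 9: [(9,7) (18,14) (12,20) (9,214/11)]
2. After x ≤ 19: [(9,7) (18,14) (12,20) (9,214/11)]
3. After y ≥ 6: [(9,7) (18,14) (12,20) (9,214/11)]
4. After y ≤ 19: [(9,19) (9,7) (18,14) (13,19)]
5. Canonical ring: [(9,7) (18,14) (13,19) (9,19)]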